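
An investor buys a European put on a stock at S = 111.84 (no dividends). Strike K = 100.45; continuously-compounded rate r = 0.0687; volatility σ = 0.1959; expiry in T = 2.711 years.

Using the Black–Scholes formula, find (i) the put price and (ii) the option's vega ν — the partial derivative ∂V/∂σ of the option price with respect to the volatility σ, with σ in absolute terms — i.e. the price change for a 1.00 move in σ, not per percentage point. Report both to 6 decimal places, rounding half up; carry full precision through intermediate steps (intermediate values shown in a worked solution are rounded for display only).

σ√T = 0.1959·√2.711 = 0.322552
d₁ = (ln(S/K) + (r+σ²/2)T) / (σ√T) = (ln(111.84/100.45) + (0.0687+0.1959²/2)·2.711) / 0.322552 = (0.107409 + 0.238265) / 0.322552 = 1.071688
d₂ = d₁ − σ√T = 1.071688 − 0.322552 = 0.749136
e^{−rT} = e^{−0.0687·2.711} = 0.830070
N(−d₁) = 0.141930,  N(−d₂) = 0.226888
Put price V = K·e^{−rT}·N(−d₂) − S·N(−d₁) = 18.917993 − 15.873464 = 3.044530
φ(d₁) = (1/√(2π))·e^{−d₁²/2} = 0.224654
ν = S·φ(d₁)·√T = 41.369009

price = 3.044530
ν = 41.369009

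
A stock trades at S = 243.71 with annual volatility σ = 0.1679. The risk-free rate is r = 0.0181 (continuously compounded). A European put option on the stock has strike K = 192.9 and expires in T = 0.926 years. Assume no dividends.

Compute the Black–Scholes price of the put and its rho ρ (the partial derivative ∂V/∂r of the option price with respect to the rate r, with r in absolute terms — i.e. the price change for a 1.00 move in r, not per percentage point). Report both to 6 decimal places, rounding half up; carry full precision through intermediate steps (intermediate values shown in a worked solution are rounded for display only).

σ√T = 0.1679·√0.926 = 0.161568
d₁ = (ln(S/K) + (r+σ²/2)T) / (σ√T) = (ln(243.71/192.9) + (0.0181+0.1679²/2)·0.926) / 0.161568 = (0.233807 + 0.029813) / 0.161568 = 1.631631
d₂ = d₁ − σ√T = 1.631631 − 0.161568 = 1.470062
e^{−rT} = e^{−0.0181·0.926} = 0.983379
N(−d₁) = 0.051379,  N(−d₂) = 0.070772
Put price V = K·e^{−rT}·N(−d₂) − S·N(−d₁) = 13.425090 − 12.521489 = 0.903601
ρ = −K·T·e^{−rT}·N(−d₂) = -12.431634

price = 0.903601
ρ = -12.431634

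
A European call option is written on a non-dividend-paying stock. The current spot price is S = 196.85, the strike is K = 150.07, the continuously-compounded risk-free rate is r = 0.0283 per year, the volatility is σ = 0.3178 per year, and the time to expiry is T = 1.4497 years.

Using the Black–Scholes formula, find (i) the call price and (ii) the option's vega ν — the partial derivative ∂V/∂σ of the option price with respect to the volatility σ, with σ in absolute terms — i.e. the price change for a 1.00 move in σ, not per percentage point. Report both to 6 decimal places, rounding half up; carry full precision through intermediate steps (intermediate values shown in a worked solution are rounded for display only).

σ√T = 0.3178·√1.4497 = 0.382642
d₁ = (ln(S/K) + (r+σ²/2)T) / (σ√T) = (ln(196.85/150.07) + (0.0283+0.3178²/2)·1.4497) / 0.382642 = (0.271340 + 0.114234) / 0.382642 = 1.007662
d₂ = d₁ − σ√T = 1.007662 − 0.382642 = 0.625020
e^{−rT} = e^{−0.0283·1.4497} = 0.959804
N(d₁) = 0.843192,  N(d₂) = 0.734021
Call price V = S·N(d₁) − K·e^{−rT}·N(d₂) = 165.982289 − 105.726734 = 60.255554
φ(d₁) = (1/√(2π))·e^{−d₁²/2} = 0.240117
ν = S·φ(d₁)·√T = 56.911081

price = 60.255554
ν = 56.911081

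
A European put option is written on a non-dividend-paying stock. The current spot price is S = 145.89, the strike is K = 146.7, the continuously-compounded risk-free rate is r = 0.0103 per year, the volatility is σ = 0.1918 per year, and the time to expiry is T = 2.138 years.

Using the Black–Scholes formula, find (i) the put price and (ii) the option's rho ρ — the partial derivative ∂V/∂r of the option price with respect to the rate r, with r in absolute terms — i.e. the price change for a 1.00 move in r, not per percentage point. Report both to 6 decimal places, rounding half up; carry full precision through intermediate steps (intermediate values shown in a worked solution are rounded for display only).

σ√T = 0.1918·√2.138 = 0.280448
d₁ = (ln(S/K) + (r+σ²/2)T) / (σ√T) = (ln(145.89/146.7) + (0.0103+0.1918²/2)·2.138) / 0.280448 = (-0.005537 + 0.061347) / 0.280448 = 0.199004
d₂ = d₁ − σ√T = 0.199004 − 0.280448 = -0.081444
e^{−rT} = e^{−0.0103·2.138} = 0.978219
N(−d₁) = 0.421130,  N(−d₂) = 0.532456
Put price V = K·e^{−rT}·N(−d₂) − S·N(−d₁) = 76.409939 − 61.438648 = 14.971291
ρ = −K·T·e^{−rT}·N(−d₂) = -163.364450

price = 14.971291
ρ = -163.364450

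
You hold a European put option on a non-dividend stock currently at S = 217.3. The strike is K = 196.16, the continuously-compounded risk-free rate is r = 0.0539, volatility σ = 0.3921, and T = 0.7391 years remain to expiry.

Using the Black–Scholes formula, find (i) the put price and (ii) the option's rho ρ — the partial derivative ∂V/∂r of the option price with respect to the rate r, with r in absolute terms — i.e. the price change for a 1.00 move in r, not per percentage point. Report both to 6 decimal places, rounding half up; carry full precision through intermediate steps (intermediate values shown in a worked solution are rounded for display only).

price = 15.110152
ρ = -55.732830

σ√T = 0.3921·√0.7391 = 0.337092
d₁ = (ln(S/K) + (r+σ²/2)T) / (σ√T) = (ln(217.3/196.16) + (0.0539+0.3921²/2)·0.7391) / 0.337092 = (0.102348 + 0.096653) / 0.337092 = 0.590347
d₂ = d₁ − σ√T = 0.590347 − 0.337092 = 0.253255
e^{−rT} = e^{−0.0539·0.7391} = 0.960946
N(−d₁) = 0.277479,  N(−d₂) = 0.400036
Put price V = K·e^{−rT}·N(−d₂) − S·N(−d₁) = 75.406346 − 60.296194 = 15.110152
ρ = −K·T·e^{−rT}·N(−d₂) = -55.732830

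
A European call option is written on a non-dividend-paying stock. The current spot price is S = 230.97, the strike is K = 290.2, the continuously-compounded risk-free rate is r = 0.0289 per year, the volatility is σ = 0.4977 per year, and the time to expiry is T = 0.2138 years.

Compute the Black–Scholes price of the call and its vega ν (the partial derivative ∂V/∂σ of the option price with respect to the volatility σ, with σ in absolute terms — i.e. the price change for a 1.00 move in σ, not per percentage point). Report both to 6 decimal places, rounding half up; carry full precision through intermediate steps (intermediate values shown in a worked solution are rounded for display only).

σ√T = 0.4977·√0.2138 = 0.230129
d₁ = (ln(S/K) + (r+σ²/2)T) / (σ√T) = (ln(230.97/290.2) + (0.0289+0.4977²/2)·0.2138) / 0.230129 = (-0.228283 + 0.032659) / 0.230129 = -0.850062
d₂ = d₁ − σ√T = -0.850062 − 0.230129 = -1.080191
e^{−rT} = e^{−0.0289·0.2138} = 0.993840
N(d₁) = 0.197645,  N(d₂) = 0.140029
Call price V = S·N(d₁) − K·e^{−rT}·N(d₂) = 45.650134 − 40.385972 = 5.264162
φ(d₁) = (1/√(2π))·e^{−d₁²/2} = 0.277970
ν = S·φ(d₁)·√T = 29.686411

price = 5.264162
ν = 29.686411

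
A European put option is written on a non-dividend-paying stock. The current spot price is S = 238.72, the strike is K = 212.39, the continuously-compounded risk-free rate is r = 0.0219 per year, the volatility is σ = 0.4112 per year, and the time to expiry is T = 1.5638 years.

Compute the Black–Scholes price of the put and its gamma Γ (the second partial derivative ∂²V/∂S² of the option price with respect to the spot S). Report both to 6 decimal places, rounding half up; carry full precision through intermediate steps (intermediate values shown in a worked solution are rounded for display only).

σ√T = 0.4112·√1.5638 = 0.514214
d₁ = (ln(S/K) + (r+σ²/2)T) / (σ√T) = (ln(238.72/212.39) + (0.0219+0.4112²/2)·1.5638) / 0.514214 = (0.116867 + 0.166455) / 0.514214 = 0.550981
d₂ = d₁ − σ√T = 0.550981 − 0.514214 = 0.036768
e^{−rT} = e^{−0.0219·1.5638} = 0.966333
N(−d₁) = 0.290823,  N(−d₂) = 0.485335
Put price V = K·e^{−rT}·N(−d₂) − S·N(−d₁) = 99.609882 − 69.425316 = 30.184565
φ(d₁) = (1/√(2π))·e^{−d₁²/2} = 0.342759
Γ = φ(d₁) / (S·σ·√T) = 0.002792

price = 30.184565
Γ = 0.002792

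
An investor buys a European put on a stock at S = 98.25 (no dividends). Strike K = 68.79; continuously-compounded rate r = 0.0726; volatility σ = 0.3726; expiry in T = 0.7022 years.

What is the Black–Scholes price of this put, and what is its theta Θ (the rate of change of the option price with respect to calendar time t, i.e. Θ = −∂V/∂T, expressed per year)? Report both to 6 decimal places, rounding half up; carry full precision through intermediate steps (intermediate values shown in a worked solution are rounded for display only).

σ√T = 0.3726·√0.7022 = 0.312229
d₁ = (ln(S/K) + (r+σ²/2)T) / (σ√T) = (ln(98.25/68.79) + (0.0726+0.3726²/2)·0.7022) / 0.312229 = (0.356457 + 0.099723) / 0.312229 = 1.461043
d₂ = d₁ − σ√T = 1.461043 − 0.312229 = 1.148814
e^{−rT} = e^{−0.0726·0.7022} = 0.950298
N(−d₁) = 0.072002,  N(−d₂) = 0.125316
Put price V = K·e^{−rT}·N(−d₂) − S·N(−d₁) = 8.192052 − 7.074177 = 1.117875
φ(d₁) = (1/√(2π))·e^{−d₁²/2} = 0.137207
Θ = −S·φ(d₁)·σ/(2√T) + r·K·e^{−rT}·N(−d₂) = −2.997039 + 0.594743 = -2.402296

price = 1.117875
Θ = -2.402296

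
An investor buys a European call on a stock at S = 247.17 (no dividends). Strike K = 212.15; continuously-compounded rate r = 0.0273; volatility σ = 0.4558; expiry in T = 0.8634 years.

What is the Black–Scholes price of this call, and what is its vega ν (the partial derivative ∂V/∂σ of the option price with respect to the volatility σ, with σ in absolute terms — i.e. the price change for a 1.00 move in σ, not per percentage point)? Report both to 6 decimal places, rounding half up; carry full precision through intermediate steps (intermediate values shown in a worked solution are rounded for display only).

price = 61.279931
ν = 75.219373

σ√T = 0.4558·√0.8634 = 0.423526
d₁ = (ln(S/K) + (r+σ²/2)T) / (σ√T) = (ln(247.17/212.15) + (0.0273+0.4558²/2)·0.8634) / 0.423526 = (0.152783 + 0.113258) / 0.423526 = 0.628157
d₂ = d₁ − σ√T = 0.628157 − 0.423526 = 0.204630
e^{−rT} = e^{−0.0273·0.8634} = 0.976705
N(d₁) = 0.735049,  N(d₂) = 0.581070
Call price V = S·N(d₁) − K·e^{−rT}·N(d₂) = 181.682148 − 120.402217 = 61.279931
φ(d₁) = (1/√(2π))·e^{−d₁²/2} = 0.327513
ν = S·φ(d₁)·√T = 75.219373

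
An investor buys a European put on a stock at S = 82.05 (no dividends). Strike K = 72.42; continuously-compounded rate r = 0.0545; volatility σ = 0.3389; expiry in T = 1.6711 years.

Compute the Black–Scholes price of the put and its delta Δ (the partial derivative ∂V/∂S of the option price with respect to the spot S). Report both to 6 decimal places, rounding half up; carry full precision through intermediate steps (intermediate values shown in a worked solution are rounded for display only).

σ√T = 0.3389·√1.6711 = 0.438100
d₁ = (ln(S/K) + (r+σ²/2)T) / (σ√T) = (ln(82.05/72.42) + (0.0545+0.3389²/2)·1.6711) / 0.438100 = (0.124846 + 0.187041) / 0.438100 = 0.711909
d₂ = d₁ − σ√T = 0.711909 − 0.438100 = 0.273809
e^{−rT} = e^{−0.0545·1.6711} = 0.912949
N(−d₁) = 0.238261,  N(−d₂) = 0.392116
Put price V = K·e^{−rT}·N(−d₂) − S·N(−d₁) = 25.925034 − 19.549287 = 6.375747
Δ = −N(−d₁) = -0.238261

price = 6.375747
Δ = -0.238261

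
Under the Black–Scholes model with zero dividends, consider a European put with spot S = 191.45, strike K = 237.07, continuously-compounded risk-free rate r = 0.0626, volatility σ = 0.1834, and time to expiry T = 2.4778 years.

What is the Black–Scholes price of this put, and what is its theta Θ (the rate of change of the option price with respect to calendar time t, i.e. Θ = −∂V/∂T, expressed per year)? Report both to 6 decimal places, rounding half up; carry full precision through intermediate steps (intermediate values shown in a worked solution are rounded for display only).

σ√T = 0.1834·√2.4778 = 0.288690
d₁ = (ln(S/K) + (r+σ²/2)T) / (σ√T) = (ln(191.45/237.07) + (0.0626+0.1834²/2)·2.4778) / 0.288690 = (-0.213729 + 0.196781) / 0.288690 = -0.058704
d₂ = d₁ − σ√T = -0.058704 − 0.288690 = -0.347395
e^{−rT} = e^{−0.0626·2.4778} = 0.856321
N(−d₁) = 0.523406,  N(−d₂) = 0.635853
Put price V = K·e^{−rT}·N(−d₂) − S·N(−d₁) = 129.083150 − 100.206122 = 28.877028
φ(d₁) = (1/√(2π))·e^{−d₁²/2} = 0.398255
Θ = −S·φ(d₁)·σ/(2√T) + r·K·e^{−rT}·N(−d₂) = −4.441742 + 8.080605 = 3.638863

price = 28.877028
Θ = 3.638863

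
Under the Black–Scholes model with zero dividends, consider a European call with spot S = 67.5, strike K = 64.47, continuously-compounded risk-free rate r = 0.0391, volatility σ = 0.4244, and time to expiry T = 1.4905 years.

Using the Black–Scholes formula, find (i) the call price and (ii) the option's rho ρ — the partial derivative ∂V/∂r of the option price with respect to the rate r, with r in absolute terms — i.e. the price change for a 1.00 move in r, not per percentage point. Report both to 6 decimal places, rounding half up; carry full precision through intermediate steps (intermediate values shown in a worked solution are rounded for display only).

price = 16.713477
ρ = 43.231704

σ√T = 0.4244·√1.4905 = 0.518133
d₁ = (ln(S/K) + (r+σ²/2)T) / (σ√T) = (ln(67.5/64.47) + (0.0391+0.4244²/2)·1.4905) / 0.518133 = (0.045928 + 0.192510) / 0.518133 = 0.460185
d₂ = d₁ − σ√T = 0.460185 − 0.518133 = -0.057948
e^{−rT} = e^{−0.0391·1.4905} = 0.943387
N(d₁) = 0.677308,  N(d₂) = 0.476895
Call price V = S·N(d₁) − K·e^{−rT}·N(d₂) = 45.718310 − 29.004834 = 16.713477
ρ = K·T·e^{−rT}·N(d₂) = 43.231704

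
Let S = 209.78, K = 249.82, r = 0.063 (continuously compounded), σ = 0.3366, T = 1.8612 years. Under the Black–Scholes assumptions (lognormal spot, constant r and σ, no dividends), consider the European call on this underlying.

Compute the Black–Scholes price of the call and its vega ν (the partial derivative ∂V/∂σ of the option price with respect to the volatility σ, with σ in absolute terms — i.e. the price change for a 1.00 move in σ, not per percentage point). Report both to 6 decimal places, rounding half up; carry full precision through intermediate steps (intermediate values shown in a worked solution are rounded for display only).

price = 33.323275
ν = 113.552590

σ√T = 0.3366·√1.8612 = 0.459209
d₁ = (ln(S/K) + (r+σ²/2)T) / (σ√T) = (ln(209.78/249.82) + (0.063+0.3366²/2)·1.8612) / 0.459209 = (-0.174681 + 0.222692) / 0.459209 = 0.104551
d₂ = d₁ − σ√T = 0.104551 − 0.459209 = -0.354658
e^{−rT} = e^{−0.063·1.8612} = 0.889358
N(d₁) = 0.541634,  N(d₂) = 0.361423
Call price V = S·N(d₁) − K·e^{−rT}·N(d₂) = 113.623986 − 80.300711 = 33.323275
φ(d₁) = (1/√(2π))·e^{−d₁²/2} = 0.396768
ν = S·φ(d₁)·√T = 113.552590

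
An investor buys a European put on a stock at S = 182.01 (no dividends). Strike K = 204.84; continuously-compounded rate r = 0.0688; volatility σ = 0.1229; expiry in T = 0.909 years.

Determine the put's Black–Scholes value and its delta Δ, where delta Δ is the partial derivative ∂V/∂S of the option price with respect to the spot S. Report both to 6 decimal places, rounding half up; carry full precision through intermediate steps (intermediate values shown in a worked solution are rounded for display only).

price = 14.918646
Δ = -0.661353

σ√T = 0.1229·√0.909 = 0.117175
d₁ = (ln(S/K) + (r+σ²/2)T) / (σ√T) = (ln(182.01/204.84) + (0.0688+0.1229²/2)·0.909) / 0.117175 = (-0.118168 + 0.069404) / 0.117175 = -0.416160
d₂ = d₁ − σ√T = -0.416160 − 0.117175 = -0.533335
e^{−rT} = e^{−0.0688·0.909} = 0.939376
N(−d₁) = 0.661353,  N(−d₂) = 0.703099
Put price V = K·e^{−rT}·N(−d₂) − S·N(−d₁) = 135.291593 − 120.372947 = 14.918646
Δ = −N(−d₁) = -0.661353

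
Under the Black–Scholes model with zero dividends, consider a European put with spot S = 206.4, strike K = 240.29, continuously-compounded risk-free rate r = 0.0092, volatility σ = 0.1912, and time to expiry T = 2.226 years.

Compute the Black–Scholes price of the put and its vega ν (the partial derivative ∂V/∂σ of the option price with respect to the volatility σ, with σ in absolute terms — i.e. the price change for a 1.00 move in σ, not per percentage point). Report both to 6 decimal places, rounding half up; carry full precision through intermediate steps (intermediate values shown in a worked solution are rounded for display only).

σ√T = 0.1912·√2.226 = 0.285266
d₁ = (ln(S/K) + (r+σ²/2)T) / (σ√T) = (ln(206.4/240.29) + (0.0092+0.1912²/2)·2.226) / 0.285266 = (-0.152030 + 0.061168) / 0.285266 = -0.318519
d₂ = d₁ − σ√T = -0.318519 − 0.285266 = -0.603786
e^{−rT} = e^{−0.0092·2.226} = 0.979729
N(−d₁) = 0.624955,  N(−d₂) = 0.727007
Put price V = K·e^{−rT}·N(−d₂) − S·N(−d₁) = 171.151321 − 128.990614 = 42.160707
φ(d₁) = (1/√(2π))·e^{−d₁²/2} = 0.379210
ν = S·φ(d₁)·√T = 116.775502

price = 42.160707
ν = 116.775502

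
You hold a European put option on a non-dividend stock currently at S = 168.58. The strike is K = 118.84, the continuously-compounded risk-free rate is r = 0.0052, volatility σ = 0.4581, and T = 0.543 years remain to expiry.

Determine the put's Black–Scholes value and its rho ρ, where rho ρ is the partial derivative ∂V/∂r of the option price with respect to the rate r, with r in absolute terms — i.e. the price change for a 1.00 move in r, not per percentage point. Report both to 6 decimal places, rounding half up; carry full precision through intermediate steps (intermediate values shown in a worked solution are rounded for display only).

price = 3.619048
ρ = -12.271145

σ√T = 0.4581·√0.543 = 0.337567
d₁ = (ln(S/K) + (r+σ²/2)T) / (σ√T) = (ln(168.58/118.84) + (0.0052+0.4581²/2)·0.543) / 0.337567 = (0.349632 + 0.059799) / 0.337567 = 1.212890
d₂ = d₁ − σ√T = 1.212890 − 0.337567 = 0.875323
e^{−rT} = e^{−0.0052·0.543} = 0.997180
N(−d₁) = 0.112586,  N(−d₂) = 0.190699
Put price V = K·e^{−rT}·N(−d₂) − S·N(−d₁) = 22.598794 − 18.979746 = 3.619048
ρ = −K·T·e^{−rT}·N(−d₂) = -12.271145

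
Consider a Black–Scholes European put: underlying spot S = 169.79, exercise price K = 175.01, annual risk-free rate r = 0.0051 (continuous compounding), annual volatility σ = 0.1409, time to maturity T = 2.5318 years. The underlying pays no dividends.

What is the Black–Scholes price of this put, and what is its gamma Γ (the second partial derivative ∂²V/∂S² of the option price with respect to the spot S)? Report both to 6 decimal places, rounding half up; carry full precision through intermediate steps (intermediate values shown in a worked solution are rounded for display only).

σ√T = 0.1409·√2.5318 = 0.224195
d₁ = (ln(S/K) + (r+σ²/2)T) / (σ√T) = (ln(169.79/175.01) + (0.0051+0.1409²/2)·2.5318) / 0.224195 = (-0.030281 + 0.038044) / 0.224195 = 0.034627
d₂ = d₁ − σ√T = 0.034627 − 0.224195 = -0.189568
e^{−rT} = e^{−0.0051·2.5318} = 0.987171
N(−d₁) = 0.486189,  N(−d₂) = 0.575176
Put price V = K·e^{−rT}·N(−d₂) − S·N(−d₁) = 99.370192 − 82.549984 = 16.820208
φ(d₁) = (1/√(2π))·e^{−d₁²/2} = 0.398703
Γ = φ(d₁) / (S·σ·√T) = 0.010474

price = 16.820208
Γ = 0.010474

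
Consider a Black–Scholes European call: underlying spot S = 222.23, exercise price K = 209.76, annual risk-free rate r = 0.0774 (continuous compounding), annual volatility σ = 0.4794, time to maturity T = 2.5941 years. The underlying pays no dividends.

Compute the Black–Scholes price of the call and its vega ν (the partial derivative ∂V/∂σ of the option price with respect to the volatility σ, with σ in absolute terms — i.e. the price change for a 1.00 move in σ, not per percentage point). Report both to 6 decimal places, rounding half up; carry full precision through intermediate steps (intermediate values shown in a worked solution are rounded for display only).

price = 87.602572
ν = 110.117653

σ√T = 0.4794·√2.5941 = 0.772132
d₁ = (ln(S/K) + (r+σ²/2)T) / (σ√T) = (ln(222.23/209.76) + (0.0774+0.4794²/2)·2.5941) / 0.772132 = (0.057749 + 0.498877) / 0.772132 = 0.720895
d₂ = d₁ − σ√T = 0.720895 − 0.772132 = -0.051237
e^{−rT} = e^{−0.0774·2.5941} = 0.818090
N(d₁) = 0.764513,  N(d₂) = 0.479568
Call price V = S·N(d₁) − K·e^{−rT}·N(d₂) = 169.897711 − 82.295139 = 87.602572
φ(d₁) = (1/√(2π))·e^{−d₁²/2} = 0.307653
ν = S·φ(d₁)·√T = 110.117653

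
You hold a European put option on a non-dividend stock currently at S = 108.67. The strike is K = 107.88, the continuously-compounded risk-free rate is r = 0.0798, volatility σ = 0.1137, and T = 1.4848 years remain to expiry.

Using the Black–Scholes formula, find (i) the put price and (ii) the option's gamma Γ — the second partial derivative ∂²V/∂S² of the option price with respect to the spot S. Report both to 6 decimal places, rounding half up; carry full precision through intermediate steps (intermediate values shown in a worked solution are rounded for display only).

price = 1.397451
Γ = 0.016439

σ√T = 0.1137·√1.4848 = 0.138546
d₁ = (ln(S/K) + (r+σ²/2)T) / (σ√T) = (ln(108.67/107.88) + (0.0798+0.1137²/2)·1.4848) / 0.138546 = (0.007296 + 0.128085) / 0.138546 = 0.977153
d₂ = d₁ − σ√T = 0.977153 − 0.138546 = 0.838607
e^{−rT} = e^{−0.0798·1.4848} = 0.888263
N(−d₁) = 0.164247,  N(−d₂) = 0.200845
Put price V = K·e^{−rT}·N(−d₂) − S·N(−d₁) = 19.246132 − 17.848681 = 1.397451
φ(d₁) = (1/√(2π))·e^{−d₁²/2} = 0.247498
Γ = φ(d₁) / (S·σ·√T) = 0.016439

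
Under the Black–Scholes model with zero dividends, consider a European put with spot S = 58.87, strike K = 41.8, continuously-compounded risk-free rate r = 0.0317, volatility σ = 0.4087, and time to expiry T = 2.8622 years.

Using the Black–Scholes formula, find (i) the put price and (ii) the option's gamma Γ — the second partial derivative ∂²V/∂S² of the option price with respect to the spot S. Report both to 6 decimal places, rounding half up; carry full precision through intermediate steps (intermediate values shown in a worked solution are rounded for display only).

price = 5.125365
Γ = 0.006110

σ√T = 0.4087·√2.8622 = 0.691440
d₁ = (ln(S/K) + (r+σ²/2)T) / (σ√T) = (ln(58.87/41.8) + (0.0317+0.4087²/2)·2.8622) / 0.691440 = (0.342435 + 0.329777) / 0.691440 = 0.972191
d₂ = d₁ − σ√T = 0.972191 − 0.691440 = 0.280751
e^{−rT} = e^{−0.0317·2.8622} = 0.913263
N(−d₁) = 0.165478,  N(−d₂) = 0.389451
Put price V = K·e^{−rT}·N(−d₂) − S·N(−d₁) = 14.867045 − 9.741679 = 5.125365
φ(d₁) = (1/√(2π))·e^{−d₁²/2} = 0.248698
Γ = φ(d₁) / (S·σ·√T) = 0.006110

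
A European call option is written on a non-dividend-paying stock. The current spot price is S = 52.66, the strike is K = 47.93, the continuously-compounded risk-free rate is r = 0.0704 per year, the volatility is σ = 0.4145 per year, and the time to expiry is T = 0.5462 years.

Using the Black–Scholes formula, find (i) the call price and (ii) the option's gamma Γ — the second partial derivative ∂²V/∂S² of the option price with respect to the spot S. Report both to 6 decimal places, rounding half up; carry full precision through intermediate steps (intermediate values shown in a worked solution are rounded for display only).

price = 9.830669
Γ = 0.020830

σ√T = 0.4145·√0.5462 = 0.306338
d₁ = (ln(S/K) + (r+σ²/2)T) / (σ√T) = (ln(52.66/47.93) + (0.0704+0.4145²/2)·0.5462) / 0.306338 = (0.094115 + 0.085374) / 0.306338 = 0.585917
d₂ = d₁ − σ√T = 0.585917 − 0.306338 = 0.279579
e^{−rT} = e^{−0.0704·0.5462} = 0.962277
N(d₁) = 0.721034,  N(d₂) = 0.610100
Call price V = S·N(d₁) − K·e^{−rT}·N(d₂) = 37.969667 − 28.138998 = 9.830669
φ(d₁) = (1/√(2π))·e^{−d₁²/2} = 0.336019
Γ = φ(d₁) / (S·σ·√T) = 0.020830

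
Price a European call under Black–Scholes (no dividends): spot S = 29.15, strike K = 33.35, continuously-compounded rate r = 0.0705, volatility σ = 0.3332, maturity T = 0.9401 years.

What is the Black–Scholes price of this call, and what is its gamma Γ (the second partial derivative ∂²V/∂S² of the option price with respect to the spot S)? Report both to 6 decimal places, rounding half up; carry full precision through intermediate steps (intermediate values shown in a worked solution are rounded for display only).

σ√T = 0.3332·√0.9401 = 0.323067
d₁ = (ln(S/K) + (r+σ²/2)T) / (σ√T) = (ln(29.15/33.35) + (0.0705+0.3332²/2)·0.9401) / 0.323067 = (-0.134603 + 0.118463) / 0.323067 = -0.049958
d₂ = d₁ − σ√T = -0.049958 − 0.323067 = -0.373025
e^{−rT} = e^{−0.0705·0.9401} = 0.935872
N(d₁) = 0.480078,  N(d₂) = 0.354565
Call price V = S·N(d₁) − K·e^{−rT}·N(d₂) = 13.994270 − 11.066441 = 2.927829
φ(d₁) = (1/√(2π))·e^{−d₁²/2} = 0.398445
Γ = φ(d₁) / (S·σ·√T) = 0.042309

price = 2.927829
Γ = 0.042309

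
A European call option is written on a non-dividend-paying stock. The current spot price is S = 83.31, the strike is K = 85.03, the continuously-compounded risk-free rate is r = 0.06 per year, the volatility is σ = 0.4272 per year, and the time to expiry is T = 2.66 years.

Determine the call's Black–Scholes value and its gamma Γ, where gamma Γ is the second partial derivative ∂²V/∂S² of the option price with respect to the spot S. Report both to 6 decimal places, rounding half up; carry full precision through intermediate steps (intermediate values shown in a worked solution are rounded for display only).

σ√T = 0.4272·√2.66 = 0.696742
d₁ = (ln(S/K) + (r+σ²/2)T) / (σ√T) = (ln(83.31/85.03) + (0.06+0.4272²/2)·2.66) / 0.696742 = (-0.020436 + 0.402325) / 0.696742 = 0.548107
d₂ = d₁ − σ√T = 0.548107 − 0.696742 = -0.148635
e^{−rT} = e^{−0.06·2.66} = 0.852485
N(d₁) = 0.708191,  N(d₂) = 0.440921
Call price V = S·N(d₁) − K·e^{−rT}·N(d₂) = 58.999375 − 31.960926 = 27.038448
φ(d₁) = (1/√(2π))·e^{−d₁²/2} = 0.343300
Γ = φ(d₁) / (S·σ·√T) = 0.005914

price = 27.038448
Γ = 0.005914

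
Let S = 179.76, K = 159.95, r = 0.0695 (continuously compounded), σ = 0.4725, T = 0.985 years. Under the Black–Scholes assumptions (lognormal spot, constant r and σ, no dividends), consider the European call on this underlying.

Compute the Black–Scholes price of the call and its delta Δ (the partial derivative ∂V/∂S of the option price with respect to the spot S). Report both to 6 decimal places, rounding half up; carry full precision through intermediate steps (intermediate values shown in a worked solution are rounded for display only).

price = 48.001780
Δ = 0.735470

σ√T = 0.4725·√0.985 = 0.468943
d₁ = (ln(S/K) + (r+σ²/2)T) / (σ√T) = (ln(179.76/159.95) + (0.0695+0.4725²/2)·0.985) / 0.468943 = (0.116761 + 0.178411) / 0.468943 = 0.629442
d₂ = d₁ − σ√T = 0.629442 − 0.468943 = 0.160500
e^{−rT} = e^{−0.0695·0.985} = 0.933833
N(d₁) = 0.735470,  N(d₂) = 0.563756
Call price V = S·N(d₁) − K·e^{−rT}·N(d₂) = 132.208141 − 84.206360 = 48.001780
Δ = N(d₁) = 0.735470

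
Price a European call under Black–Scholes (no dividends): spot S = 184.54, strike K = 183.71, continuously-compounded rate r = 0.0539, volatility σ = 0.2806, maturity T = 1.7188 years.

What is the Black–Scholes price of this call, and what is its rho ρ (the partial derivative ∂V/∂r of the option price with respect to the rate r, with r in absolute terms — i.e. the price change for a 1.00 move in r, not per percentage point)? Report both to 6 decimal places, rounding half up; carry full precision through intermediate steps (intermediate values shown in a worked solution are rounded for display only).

price = 35.106729
ρ = 153.104189

σ√T = 0.2806·√1.7188 = 0.367875
d₁ = (ln(S/K) + (r+σ²/2)T) / (σ√T) = (ln(184.54/183.71) + (0.0539+0.2806²/2)·1.7188) / 0.367875 = (0.004508 + 0.160309) / 0.367875 = 0.448025
d₂ = d₁ − σ√T = 0.448025 − 0.367875 = 0.080150
e^{−rT} = e^{−0.0539·1.7188} = 0.911519
N(d₁) = 0.672932,  N(d₂) = 0.531941
Call price V = S·N(d₁) − K·e^{−rT}·N(d₂) = 124.182939 − 89.076210 = 35.106729
ρ = K·T·e^{−rT}·N(d₂) = 153.104189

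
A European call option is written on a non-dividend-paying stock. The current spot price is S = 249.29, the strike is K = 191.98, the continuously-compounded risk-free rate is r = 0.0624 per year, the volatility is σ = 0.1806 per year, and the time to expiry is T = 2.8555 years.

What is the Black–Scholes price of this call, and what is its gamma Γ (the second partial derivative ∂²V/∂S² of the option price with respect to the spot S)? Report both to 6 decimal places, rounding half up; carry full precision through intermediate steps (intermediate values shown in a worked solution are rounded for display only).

σ√T = 0.1806·√2.8555 = 0.305182
d₁ = (ln(S/K) + (r+σ²/2)T) / (σ√T) = (ln(249.29/191.98) + (0.0624+0.1806²/2)·2.8555) / 0.305182 = (0.261226 + 0.224751) / 0.305182 = 1.592417
d₂ = d₁ − σ√T = 1.592417 − 0.305182 = 1.287235
e^{−rT} = e^{−0.0624·2.8555} = 0.836789
N(d₁) = 0.944354,  N(d₂) = 0.900994
Call price V = S·N(d₁) − K·e^{−rT}·N(d₂) = 235.418126 − 144.741747 = 90.676379
φ(d₁) = (1/√(2π))·e^{−d₁²/2} = 0.112272
Γ = φ(d₁) / (S·σ·√T) = 0.001476

price = 90.676379
Γ = 0.001476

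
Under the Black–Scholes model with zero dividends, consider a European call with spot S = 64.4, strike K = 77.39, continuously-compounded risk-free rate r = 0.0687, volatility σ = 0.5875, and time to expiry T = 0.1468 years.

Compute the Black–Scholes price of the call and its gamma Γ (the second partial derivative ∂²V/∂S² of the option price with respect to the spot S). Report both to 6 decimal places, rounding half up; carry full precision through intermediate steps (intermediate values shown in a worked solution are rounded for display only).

price = 1.990667
Γ = 0.022150

σ√T = 0.5875·√0.1468 = 0.225098
d₁ = (ln(S/K) + (r+σ²/2)T) / (σ√T) = (ln(64.4/77.39) + (0.0687+0.5875²/2)·0.1468) / 0.225098 = (-0.183744 + 0.035420) / 0.225098 = -0.658933
d₂ = d₁ − σ√T = -0.658933 − 0.225098 = -0.884031
e^{−rT} = e^{−0.0687·0.1468} = 0.989966
N(d₁) = 0.254969,  N(d₂) = 0.188340
Call price V = S·N(d₁) − K·e^{−rT}·N(d₂) = 16.420023 − 14.429356 = 1.990667
φ(d₁) = (1/√(2π))·e^{−d₁²/2} = 0.321090
Γ = φ(d₁) / (S·σ·√T) = 0.022150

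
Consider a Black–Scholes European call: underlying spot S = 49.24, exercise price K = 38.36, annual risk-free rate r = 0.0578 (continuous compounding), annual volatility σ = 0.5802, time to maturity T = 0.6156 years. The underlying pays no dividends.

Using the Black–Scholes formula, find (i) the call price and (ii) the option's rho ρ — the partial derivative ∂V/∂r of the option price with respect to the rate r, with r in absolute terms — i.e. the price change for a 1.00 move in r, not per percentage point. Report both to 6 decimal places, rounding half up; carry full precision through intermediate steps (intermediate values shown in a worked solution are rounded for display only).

price = 15.315361
ρ = 14.928388

σ√T = 0.5802·√0.6156 = 0.455226
d₁ = (ln(S/K) + (r+σ²/2)T) / (σ√T) = (ln(49.24/38.36) + (0.0578+0.5802²/2)·0.6156) / 0.455226 = (0.249691 + 0.139197) / 0.455226 = 0.854275
d₂ = d₁ − σ√T = 0.854275 − 0.455226 = 0.399049
e^{−rT} = e^{−0.0578·0.6156} = 0.965044
N(d₁) = 0.803524,  N(d₂) = 0.655071
Call price V = S·N(d₁) − K·e^{−rT}·N(d₂) = 39.565503 − 24.250143 = 15.315361
ρ = K·T·e^{−rT}·N(d₂) = 14.928388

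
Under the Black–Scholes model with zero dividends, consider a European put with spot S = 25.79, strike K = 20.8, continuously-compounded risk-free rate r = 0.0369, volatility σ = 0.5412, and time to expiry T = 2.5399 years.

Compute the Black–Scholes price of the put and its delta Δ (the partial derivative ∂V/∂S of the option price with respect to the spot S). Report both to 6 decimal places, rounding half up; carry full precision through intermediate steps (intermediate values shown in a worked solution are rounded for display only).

price = 4.478219
Δ = -0.214989

σ√T = 0.5412·√2.5399 = 0.862514
d₁ = (ln(S/K) + (r+σ²/2)T) / (σ√T) = (ln(25.79/20.8) + (0.0369+0.5412²/2)·2.5399) / 0.862514 = (0.215034 + 0.465687) / 0.862514 = 0.789229
d₂ = d₁ − σ√T = 0.789229 − 0.862514 = -0.073285
e^{−rT} = e^{−0.0369·2.5399} = 0.910536
N(−d₁) = 0.214989,  N(−d₂) = 0.529210
Put price V = K·e^{−rT}·N(−d₂) − S·N(−d₁) = 10.022785 − 5.544566 = 4.478219
Δ = −N(−d₁) = -0.214989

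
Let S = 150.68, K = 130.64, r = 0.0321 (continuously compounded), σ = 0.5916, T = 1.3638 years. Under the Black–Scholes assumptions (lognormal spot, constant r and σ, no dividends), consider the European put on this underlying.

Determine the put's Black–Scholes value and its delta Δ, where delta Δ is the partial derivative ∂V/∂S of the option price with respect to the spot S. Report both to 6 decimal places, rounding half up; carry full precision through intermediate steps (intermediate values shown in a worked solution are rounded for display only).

σ√T = 0.5916·√1.3638 = 0.690881
d₁ = (ln(S/K) + (r+σ²/2)T) / (σ√T) = (ln(150.68/130.64) + (0.0321+0.5916²/2)·1.3638) / 0.690881 = (0.142713 + 0.282437) / 0.690881 = 0.615373
d₂ = d₁ − σ√T = 0.615373 − 0.690881 = -0.075509
e^{−rT} = e^{−0.0321·1.3638} = 0.957166
N(−d₁) = 0.269154,  N(−d₂) = 0.530095
Put price V = K·e^{−rT}·N(−d₂) − S·N(−d₁) = 66.285326 − 40.556177 = 25.729149
Δ = −N(−d₁) = -0.269154

price = 25.729149
Δ = -0.269154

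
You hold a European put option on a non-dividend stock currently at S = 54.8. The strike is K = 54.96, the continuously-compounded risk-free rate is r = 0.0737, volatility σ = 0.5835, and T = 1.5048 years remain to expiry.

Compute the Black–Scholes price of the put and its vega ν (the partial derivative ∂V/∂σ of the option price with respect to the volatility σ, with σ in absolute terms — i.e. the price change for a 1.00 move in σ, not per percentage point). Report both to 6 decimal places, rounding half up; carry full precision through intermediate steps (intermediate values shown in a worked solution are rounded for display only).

price = 11.889853
ν = 23.562681

σ√T = 0.5835·√1.5048 = 0.715781
d₁ = (ln(S/K) + (r+σ²/2)T) / (σ√T) = (ln(54.8/54.96) + (0.0737+0.5835²/2)·1.5048) / 0.715781 = (-0.002915 + 0.367075) / 0.715781 = 0.508758
d₂ = d₁ − σ√T = 0.508758 − 0.715781 = -0.207023
e^{−rT} = e^{−0.0737·1.5048} = 0.895025
N(−d₁) = 0.305461,  N(−d₂) = 0.582004
Put price V = K·e^{−rT}·N(−d₂) − S·N(−d₁) = 28.629106 − 16.739252 = 11.889853
φ(d₁) = (1/√(2π))·e^{−d₁²/2} = 0.350513
ν = S·φ(d₁)·√T = 23.562681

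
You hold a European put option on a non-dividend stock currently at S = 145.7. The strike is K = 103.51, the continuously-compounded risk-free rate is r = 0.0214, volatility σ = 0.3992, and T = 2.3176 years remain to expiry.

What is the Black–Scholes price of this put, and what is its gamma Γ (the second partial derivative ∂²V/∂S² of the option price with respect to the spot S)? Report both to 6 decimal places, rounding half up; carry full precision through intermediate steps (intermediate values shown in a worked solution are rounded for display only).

σ√T = 0.3992·√2.3176 = 0.607729
d₁ = (ln(S/K) + (r+σ²/2)T) / (σ√T) = (ln(145.7/103.51) + (0.0214+0.3992²/2)·2.3176) / 0.607729 = (0.341881 + 0.234264) / 0.607729 = 0.948030
d₂ = d₁ − σ√T = 0.948030 − 0.607729 = 0.340302
e^{−rT} = e^{−0.0214·2.3176} = 0.951613
N(−d₁) = 0.171557,  N(−d₂) = 0.366815
Put price V = K·e^{−rT}·N(−d₂) − S·N(−d₁) = 36.131795 − 24.995858 = 11.135936
φ(d₁) = (1/√(2π))·e^{−d₁²/2} = 0.254534
Γ = φ(d₁) / (S·σ·√T) = 0.002875

price = 11.135936
Γ = 0.002875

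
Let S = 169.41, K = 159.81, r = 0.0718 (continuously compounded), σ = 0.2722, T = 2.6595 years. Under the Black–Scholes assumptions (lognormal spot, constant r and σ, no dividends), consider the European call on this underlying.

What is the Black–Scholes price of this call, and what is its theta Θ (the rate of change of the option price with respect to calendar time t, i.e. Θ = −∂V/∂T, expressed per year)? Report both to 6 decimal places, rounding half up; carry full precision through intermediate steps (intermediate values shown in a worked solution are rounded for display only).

price = 49.139695
Θ = -10.149566

σ√T = 0.2722·√2.6595 = 0.443903
d₁ = (ln(S/K) + (r+σ²/2)T) / (σ√T) = (ln(169.41/159.81) + (0.0718+0.2722²/2)·2.6595) / 0.443903 = (0.058336 + 0.289477) / 0.443903 = 0.783534
d₂ = d₁ − σ√T = 0.783534 − 0.443903 = 0.339631
e^{−rT} = e^{−0.0718·2.6595} = 0.826172
N(d₁) = 0.783343,  N(d₂) = 0.632933
Call price V = S·N(d₁) − K·e^{−rT}·N(d₂) = 132.706187 − 83.566491 = 49.139695
φ(d₁) = (1/√(2π))·e^{−d₁²/2} = 0.293493
Θ = −S·φ(d₁)·σ/(2√T) − r·K·e^{−rT}·N(d₂) = −4.149492 − 6.000074 = -10.149566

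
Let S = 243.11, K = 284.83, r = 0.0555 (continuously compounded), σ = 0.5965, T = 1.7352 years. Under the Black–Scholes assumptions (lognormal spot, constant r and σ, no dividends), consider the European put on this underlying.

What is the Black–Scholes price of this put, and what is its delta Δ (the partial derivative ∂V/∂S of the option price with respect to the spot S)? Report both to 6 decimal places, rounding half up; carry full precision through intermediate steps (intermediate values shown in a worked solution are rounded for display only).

σ√T = 0.5965·√1.7352 = 0.785751
d₁ = (ln(S/K) + (r+σ²/2)T) / (σ√T) = (ln(243.11/284.83) + (0.0555+0.5965²/2)·1.7352) / 0.785751 = (-0.158378 + 0.405006) / 0.785751 = 0.313875
d₂ = d₁ − σ√T = 0.313875 − 0.785751 = -0.471876
e^{−rT} = e^{−0.0555·1.7352} = 0.908188
N(−d₁) = 0.376808,  N(−d₂) = 0.681492
Put price V = K·e^{−rT}·N(−d₂) − S·N(−d₁) = 176.287975 − 91.605783 = 84.682192
Δ = −N(−d₁) = -0.376808

price = 84.682192
Δ = -0.376808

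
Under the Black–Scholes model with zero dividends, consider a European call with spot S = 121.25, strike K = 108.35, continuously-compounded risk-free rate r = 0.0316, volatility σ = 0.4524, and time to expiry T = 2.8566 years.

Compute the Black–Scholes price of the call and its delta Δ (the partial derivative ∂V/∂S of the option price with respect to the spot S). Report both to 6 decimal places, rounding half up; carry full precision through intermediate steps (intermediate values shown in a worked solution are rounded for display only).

price = 45.004401
Δ = 0.741340

σ√T = 0.4524·√2.8566 = 0.764623
d₁ = (ln(S/K) + (r+σ²/2)T) / (σ√T) = (ln(121.25/108.35) + (0.0316+0.4524²/2)·2.8566) / 0.764623 = (0.112488 + 0.382593) / 0.764623 = 0.647483
d₂ = d₁ − σ√T = 0.647483 − 0.764623 = -0.117140
e^{−rT} = e^{−0.0316·2.8566} = 0.913686
N(d₁) = 0.741340,  N(d₂) = 0.453375
Call price V = S·N(d₁) − K·e^{−rT}·N(d₂) = 89.887518 − 44.883117 = 45.004401
Δ = N(d₁) = 0.741340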